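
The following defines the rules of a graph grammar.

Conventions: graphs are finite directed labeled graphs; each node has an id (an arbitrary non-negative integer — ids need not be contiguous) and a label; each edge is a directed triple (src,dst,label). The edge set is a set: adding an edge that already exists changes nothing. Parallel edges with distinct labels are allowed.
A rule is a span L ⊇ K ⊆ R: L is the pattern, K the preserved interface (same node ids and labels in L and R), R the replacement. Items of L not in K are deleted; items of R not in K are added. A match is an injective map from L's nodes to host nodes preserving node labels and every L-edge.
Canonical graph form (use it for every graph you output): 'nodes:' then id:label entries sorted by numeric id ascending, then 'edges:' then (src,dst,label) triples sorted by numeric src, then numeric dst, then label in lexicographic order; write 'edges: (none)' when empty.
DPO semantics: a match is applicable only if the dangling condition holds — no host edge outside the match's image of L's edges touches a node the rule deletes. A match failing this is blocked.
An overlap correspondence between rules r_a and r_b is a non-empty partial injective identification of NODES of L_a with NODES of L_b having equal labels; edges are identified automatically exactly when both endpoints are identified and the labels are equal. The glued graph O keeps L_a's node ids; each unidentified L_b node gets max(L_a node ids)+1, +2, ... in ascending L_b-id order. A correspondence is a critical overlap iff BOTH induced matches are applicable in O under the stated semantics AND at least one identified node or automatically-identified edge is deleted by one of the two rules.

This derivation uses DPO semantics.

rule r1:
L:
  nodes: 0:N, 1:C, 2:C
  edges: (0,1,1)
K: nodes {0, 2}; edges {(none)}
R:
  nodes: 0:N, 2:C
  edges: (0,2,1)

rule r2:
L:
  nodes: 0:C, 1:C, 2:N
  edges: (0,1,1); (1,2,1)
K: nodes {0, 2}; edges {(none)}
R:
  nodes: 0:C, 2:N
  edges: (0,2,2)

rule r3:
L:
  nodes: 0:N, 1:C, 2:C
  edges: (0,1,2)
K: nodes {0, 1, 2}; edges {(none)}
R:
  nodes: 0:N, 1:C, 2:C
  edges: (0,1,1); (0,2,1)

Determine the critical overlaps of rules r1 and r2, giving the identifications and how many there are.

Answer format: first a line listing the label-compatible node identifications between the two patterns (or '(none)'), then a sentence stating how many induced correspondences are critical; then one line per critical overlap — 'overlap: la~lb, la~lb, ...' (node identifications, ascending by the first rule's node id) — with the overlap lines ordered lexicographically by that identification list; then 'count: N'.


label-compatible node identifications between L(r1) and L(r2): 0~2, 1~0, 1~1, 2~0, 2~1
2 of the induced correspondences are critical overlaps of r1 and r2.
overlap: 0~2, 2~1
overlap: 2~1
count: 2


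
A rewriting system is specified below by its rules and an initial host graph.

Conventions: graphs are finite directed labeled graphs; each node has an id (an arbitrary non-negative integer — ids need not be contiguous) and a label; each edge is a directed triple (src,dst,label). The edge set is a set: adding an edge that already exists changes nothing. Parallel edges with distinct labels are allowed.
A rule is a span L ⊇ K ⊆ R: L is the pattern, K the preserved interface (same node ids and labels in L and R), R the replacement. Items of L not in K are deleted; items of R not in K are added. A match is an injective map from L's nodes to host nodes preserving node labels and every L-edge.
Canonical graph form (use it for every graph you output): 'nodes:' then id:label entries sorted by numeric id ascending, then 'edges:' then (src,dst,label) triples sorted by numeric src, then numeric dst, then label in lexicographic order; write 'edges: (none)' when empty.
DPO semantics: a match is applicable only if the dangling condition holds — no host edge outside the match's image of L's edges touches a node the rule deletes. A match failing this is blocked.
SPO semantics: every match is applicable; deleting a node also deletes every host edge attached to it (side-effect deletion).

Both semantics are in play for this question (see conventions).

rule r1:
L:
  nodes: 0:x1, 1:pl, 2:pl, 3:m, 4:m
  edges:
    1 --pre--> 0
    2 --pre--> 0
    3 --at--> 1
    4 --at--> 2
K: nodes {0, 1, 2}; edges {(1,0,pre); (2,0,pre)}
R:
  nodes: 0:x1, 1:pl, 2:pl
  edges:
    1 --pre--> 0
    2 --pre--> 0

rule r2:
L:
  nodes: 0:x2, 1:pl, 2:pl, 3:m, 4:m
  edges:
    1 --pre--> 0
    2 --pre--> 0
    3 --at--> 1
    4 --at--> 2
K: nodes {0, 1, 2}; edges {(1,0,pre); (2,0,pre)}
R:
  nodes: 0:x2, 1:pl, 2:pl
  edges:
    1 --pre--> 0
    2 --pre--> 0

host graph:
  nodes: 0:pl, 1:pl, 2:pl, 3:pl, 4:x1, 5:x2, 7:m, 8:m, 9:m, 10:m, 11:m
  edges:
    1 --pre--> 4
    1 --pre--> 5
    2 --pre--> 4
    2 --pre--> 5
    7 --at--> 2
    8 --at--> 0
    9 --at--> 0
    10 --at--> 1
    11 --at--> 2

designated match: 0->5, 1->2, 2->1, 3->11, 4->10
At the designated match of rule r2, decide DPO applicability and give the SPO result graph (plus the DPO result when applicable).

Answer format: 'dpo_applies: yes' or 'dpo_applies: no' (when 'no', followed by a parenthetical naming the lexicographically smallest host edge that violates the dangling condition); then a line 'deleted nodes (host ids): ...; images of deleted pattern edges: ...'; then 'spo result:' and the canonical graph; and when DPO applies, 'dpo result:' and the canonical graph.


dpo_applies: yes
deleted nodes (host ids): 10, 11; images of deleted pattern edges: (10,1,at); (11,2,at)
spo result:
nodes: 0:pl, 1:pl, 2:pl, 3:pl, 4:x1, 5:x2, 7:m, 8:m, 9:m
edges: (1,4,pre); (1,5,pre); (2,4,pre); (2,5,pre); (7,2,at); (8,0,at); (9,0,at)
dpo result:
nodes: 0:pl, 1:pl, 2:pl, 3:pl, 4:x1, 5:x2, 7:m, 8:m, 9:m
edges: (1,4,pre); (1,5,pre); (2,4,pre); (2,5,pre); (7,2,at); (8,0,at); (9,0,at)


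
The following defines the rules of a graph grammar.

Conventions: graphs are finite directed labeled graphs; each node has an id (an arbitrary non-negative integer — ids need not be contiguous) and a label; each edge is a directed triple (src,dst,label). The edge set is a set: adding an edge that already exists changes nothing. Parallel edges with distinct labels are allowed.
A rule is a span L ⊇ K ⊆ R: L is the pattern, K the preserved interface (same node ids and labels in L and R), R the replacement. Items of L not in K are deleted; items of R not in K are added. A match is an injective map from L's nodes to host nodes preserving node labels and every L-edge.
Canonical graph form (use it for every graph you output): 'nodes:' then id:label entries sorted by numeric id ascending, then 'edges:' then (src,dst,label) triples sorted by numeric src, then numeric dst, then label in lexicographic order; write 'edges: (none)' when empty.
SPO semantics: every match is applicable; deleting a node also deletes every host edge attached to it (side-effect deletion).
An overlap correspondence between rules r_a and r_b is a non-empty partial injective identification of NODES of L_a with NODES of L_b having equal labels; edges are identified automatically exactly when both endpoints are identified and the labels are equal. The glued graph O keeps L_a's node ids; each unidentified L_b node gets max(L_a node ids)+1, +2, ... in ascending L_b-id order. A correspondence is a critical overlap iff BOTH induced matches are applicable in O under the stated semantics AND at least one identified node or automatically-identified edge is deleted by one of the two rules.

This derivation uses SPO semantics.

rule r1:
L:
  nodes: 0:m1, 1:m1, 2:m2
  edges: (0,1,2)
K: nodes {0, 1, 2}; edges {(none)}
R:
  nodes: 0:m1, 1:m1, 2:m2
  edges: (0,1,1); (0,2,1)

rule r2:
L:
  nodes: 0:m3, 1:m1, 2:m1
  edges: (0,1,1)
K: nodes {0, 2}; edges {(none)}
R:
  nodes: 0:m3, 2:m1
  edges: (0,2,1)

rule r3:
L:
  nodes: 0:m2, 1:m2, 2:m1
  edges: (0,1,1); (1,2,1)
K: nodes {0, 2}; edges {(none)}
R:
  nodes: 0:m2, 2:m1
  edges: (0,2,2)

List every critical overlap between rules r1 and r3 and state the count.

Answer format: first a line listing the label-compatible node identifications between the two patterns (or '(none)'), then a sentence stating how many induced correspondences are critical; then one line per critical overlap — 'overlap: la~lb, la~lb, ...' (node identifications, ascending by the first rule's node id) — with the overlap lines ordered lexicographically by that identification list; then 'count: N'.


label-compatible node identifications between L(r1) and L(r3): 0~2, 1~2, 2~0, 2~1
3 of the induced correspondences are critical overlaps of r1 and r3.
overlap: 0~2, 2~1
overlap: 1~2, 2~1
overlap: 2~1
count: 3


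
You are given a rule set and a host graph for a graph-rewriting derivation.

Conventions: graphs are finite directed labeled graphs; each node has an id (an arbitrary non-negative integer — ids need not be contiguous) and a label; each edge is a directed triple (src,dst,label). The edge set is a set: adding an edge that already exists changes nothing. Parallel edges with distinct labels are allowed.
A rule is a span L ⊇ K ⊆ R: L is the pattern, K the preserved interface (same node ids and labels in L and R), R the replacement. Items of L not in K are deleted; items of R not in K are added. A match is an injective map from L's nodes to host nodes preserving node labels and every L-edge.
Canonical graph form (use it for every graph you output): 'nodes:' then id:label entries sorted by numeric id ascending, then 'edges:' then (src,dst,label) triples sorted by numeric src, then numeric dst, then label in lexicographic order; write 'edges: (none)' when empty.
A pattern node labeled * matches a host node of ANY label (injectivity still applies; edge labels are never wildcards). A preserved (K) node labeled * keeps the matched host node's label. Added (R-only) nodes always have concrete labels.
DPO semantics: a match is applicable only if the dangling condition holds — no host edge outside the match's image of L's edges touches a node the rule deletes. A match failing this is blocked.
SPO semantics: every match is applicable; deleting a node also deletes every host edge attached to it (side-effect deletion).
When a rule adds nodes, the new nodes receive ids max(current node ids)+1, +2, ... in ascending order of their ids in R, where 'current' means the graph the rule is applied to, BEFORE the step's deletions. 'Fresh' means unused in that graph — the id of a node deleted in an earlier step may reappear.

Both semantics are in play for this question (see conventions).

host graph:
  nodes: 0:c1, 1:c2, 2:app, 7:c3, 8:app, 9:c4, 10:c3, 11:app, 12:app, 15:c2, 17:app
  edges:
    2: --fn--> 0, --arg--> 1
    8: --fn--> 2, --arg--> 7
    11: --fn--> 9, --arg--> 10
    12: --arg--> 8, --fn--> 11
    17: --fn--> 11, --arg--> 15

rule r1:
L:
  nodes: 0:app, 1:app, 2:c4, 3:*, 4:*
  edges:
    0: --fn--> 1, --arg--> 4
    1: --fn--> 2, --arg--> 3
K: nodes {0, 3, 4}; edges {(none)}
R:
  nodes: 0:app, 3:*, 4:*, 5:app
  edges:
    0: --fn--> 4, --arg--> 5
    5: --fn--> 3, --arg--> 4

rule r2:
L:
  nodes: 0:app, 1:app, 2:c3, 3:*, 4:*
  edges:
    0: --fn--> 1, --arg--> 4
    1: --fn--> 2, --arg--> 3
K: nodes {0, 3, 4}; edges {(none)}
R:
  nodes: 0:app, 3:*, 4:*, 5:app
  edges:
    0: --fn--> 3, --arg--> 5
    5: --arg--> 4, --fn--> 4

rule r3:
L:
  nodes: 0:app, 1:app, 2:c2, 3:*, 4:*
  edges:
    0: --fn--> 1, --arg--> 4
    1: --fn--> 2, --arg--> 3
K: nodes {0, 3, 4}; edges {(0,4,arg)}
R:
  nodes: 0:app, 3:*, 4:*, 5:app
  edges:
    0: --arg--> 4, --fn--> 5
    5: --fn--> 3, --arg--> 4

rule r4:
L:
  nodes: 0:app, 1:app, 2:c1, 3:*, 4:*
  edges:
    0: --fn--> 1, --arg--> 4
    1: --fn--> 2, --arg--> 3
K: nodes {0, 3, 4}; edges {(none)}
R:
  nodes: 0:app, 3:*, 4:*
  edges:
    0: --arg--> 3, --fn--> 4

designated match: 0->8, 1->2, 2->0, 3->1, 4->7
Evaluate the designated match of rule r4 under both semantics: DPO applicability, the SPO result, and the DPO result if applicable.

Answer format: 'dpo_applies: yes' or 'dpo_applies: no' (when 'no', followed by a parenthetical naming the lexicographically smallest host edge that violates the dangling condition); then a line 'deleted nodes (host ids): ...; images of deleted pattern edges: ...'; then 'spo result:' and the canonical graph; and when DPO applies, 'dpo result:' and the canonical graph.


dpo_applies: yes
deleted nodes (host ids): 0, 2; images of deleted pattern edges: (2,0,fn); (2,1,arg); (8,2,fn); (8,7,arg)
spo result:
nodes: 1:c2, 7:c3, 8:app, 9:c4, 10:c3, 11:app, 12:app, 15:c2, 17:app
edges: (8,1,arg); (8,7,fn); (11,9,fn); (11,10,arg); (12,8,arg); (12,11,fn); (17,11,fn); (17,15,arg)
dpo result:
nodes: 1:c2, 7:c3, 8:app, 9:c4, 10:c3, 11:app, 12:app, 15:c2, 17:app
edges: (8,1,arg); (8,7,fn); (11,9,fn); (11,10,arg); (12,8,arg); (12,11,fn); (17,11,fn); (17,15,arg)


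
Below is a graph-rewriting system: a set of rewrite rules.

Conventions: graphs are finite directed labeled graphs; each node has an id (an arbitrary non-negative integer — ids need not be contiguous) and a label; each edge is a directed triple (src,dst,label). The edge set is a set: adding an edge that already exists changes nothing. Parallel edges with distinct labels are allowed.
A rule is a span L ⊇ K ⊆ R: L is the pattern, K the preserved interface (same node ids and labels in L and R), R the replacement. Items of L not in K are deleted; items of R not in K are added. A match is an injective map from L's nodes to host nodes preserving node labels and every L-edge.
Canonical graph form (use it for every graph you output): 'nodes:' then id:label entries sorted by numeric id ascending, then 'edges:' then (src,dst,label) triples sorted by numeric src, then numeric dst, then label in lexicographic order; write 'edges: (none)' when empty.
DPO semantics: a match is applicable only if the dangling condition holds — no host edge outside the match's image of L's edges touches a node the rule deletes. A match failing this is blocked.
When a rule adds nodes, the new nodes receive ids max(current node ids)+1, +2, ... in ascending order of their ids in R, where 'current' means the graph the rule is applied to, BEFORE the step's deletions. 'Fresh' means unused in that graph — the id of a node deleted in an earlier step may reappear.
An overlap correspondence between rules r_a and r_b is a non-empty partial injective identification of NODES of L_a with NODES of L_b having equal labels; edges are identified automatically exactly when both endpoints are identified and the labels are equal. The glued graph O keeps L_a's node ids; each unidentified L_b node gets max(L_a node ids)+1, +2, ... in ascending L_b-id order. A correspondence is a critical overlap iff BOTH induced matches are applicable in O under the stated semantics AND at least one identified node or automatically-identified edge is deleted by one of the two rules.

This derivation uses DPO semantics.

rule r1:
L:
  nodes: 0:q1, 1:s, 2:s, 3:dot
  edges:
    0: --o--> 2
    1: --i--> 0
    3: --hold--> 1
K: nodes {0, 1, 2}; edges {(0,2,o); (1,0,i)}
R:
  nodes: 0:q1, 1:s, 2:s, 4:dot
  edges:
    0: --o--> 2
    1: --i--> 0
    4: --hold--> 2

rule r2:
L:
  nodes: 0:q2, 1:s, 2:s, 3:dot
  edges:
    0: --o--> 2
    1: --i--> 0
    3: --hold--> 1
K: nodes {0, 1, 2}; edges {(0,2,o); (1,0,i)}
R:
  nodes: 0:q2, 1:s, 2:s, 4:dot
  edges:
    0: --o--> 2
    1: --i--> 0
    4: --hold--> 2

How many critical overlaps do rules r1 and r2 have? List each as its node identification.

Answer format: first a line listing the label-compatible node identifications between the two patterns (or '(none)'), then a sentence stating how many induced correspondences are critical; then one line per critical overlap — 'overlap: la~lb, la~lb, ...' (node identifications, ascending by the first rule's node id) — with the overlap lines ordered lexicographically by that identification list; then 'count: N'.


label-compatible node identifications between L(r1) and L(r2): 1~1, 1~2, 2~1, 2~2, 3~3
2 of the induced correspondences are critical overlaps of r1 and r2.
overlap: 1~1, 2~2, 3~3
overlap: 1~1, 3~3
count: 2


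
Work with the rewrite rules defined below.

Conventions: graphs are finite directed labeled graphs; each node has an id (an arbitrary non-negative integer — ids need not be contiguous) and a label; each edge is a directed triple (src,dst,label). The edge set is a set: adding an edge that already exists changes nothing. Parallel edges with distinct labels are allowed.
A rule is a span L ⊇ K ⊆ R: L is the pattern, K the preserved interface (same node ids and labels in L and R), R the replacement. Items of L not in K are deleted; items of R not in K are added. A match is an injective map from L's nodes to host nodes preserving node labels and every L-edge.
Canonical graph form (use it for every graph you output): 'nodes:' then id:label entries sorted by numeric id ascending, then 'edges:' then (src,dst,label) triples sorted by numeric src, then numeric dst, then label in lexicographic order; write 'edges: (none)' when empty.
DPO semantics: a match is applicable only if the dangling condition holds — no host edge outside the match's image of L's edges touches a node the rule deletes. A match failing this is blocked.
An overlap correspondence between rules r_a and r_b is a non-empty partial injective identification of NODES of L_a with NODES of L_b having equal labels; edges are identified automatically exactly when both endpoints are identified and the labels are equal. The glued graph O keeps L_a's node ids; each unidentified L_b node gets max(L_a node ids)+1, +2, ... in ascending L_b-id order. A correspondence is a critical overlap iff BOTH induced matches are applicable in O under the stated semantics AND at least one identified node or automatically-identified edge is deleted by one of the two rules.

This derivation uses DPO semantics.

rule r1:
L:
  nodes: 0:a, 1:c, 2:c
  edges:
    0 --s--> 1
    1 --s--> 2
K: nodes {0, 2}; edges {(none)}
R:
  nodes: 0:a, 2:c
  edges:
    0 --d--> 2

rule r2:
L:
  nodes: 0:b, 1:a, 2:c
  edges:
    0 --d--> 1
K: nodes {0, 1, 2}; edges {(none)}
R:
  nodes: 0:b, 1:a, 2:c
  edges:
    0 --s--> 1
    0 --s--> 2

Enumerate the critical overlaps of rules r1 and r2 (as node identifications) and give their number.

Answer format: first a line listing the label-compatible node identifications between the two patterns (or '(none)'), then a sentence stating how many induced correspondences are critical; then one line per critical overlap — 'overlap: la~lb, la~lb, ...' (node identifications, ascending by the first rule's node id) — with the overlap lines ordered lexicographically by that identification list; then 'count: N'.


label-compatible node identifications between L(r1) and L(r2): 0~1, 1~2, 2~2
2 of the induced correspondences are critical overlaps of r1 and r2.
overlap: 0~1, 1~2
overlap: 1~2
count: 2


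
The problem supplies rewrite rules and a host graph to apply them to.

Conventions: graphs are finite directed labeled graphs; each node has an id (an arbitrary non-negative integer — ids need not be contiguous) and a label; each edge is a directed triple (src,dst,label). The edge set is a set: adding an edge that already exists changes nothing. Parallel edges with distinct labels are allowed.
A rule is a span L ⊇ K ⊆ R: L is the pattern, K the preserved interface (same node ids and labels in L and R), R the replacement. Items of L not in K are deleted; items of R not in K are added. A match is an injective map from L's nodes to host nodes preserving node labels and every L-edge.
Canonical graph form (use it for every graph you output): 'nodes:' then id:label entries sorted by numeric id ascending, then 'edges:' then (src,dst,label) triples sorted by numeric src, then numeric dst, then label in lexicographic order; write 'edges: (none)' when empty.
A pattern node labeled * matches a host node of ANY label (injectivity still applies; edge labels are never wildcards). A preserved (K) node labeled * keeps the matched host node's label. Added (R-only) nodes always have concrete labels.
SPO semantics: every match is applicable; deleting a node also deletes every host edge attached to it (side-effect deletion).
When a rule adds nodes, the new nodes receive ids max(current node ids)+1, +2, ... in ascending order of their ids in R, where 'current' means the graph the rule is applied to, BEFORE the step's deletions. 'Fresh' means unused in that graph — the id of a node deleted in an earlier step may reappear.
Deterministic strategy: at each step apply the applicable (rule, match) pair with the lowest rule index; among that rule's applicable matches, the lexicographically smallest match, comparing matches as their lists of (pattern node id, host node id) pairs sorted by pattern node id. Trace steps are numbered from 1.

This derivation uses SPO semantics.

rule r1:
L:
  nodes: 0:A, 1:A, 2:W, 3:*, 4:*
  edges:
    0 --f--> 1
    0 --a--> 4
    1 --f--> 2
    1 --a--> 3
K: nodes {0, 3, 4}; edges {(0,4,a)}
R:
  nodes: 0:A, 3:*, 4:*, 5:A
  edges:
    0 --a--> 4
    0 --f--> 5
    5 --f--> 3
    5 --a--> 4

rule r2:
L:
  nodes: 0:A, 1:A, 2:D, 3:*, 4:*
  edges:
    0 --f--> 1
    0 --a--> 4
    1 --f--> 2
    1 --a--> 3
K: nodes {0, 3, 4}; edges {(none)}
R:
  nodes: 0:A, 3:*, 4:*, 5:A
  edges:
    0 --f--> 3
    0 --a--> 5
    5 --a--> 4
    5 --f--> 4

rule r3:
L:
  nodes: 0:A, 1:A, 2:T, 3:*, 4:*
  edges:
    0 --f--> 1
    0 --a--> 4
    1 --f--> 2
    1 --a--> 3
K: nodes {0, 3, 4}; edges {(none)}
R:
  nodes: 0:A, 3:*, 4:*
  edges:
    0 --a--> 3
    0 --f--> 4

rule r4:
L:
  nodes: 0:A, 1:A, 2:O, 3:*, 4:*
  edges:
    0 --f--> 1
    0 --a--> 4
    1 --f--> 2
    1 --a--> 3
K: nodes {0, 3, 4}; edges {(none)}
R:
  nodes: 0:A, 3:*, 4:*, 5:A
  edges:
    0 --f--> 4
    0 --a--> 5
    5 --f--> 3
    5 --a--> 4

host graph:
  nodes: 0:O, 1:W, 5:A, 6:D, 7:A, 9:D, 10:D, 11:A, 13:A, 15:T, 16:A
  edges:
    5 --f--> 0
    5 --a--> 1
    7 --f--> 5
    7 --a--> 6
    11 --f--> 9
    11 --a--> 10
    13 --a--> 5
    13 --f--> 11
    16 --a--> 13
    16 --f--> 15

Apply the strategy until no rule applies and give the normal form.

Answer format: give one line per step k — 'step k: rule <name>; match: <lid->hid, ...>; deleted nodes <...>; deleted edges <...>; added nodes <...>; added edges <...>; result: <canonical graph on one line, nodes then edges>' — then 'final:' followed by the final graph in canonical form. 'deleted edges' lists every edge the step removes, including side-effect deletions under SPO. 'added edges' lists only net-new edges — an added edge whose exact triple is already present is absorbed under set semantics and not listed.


step 1: rule r2; match: 0->13, 1->11, 2->9, 3->10, 4->5; deleted nodes 9, 11; deleted edges (11,9,f); (11,10,a); (13,5,a); (13,11,f); added nodes 17; added edges (13,10,f); (13,17,a); (17,5,a); (17,5,f); result: nodes: 0:O, 1:W, 5:A, 6:D, 7:A, 10:D, 13:A, 15:T, 16:A, 17:A edges: (5,0,f); (5,1,a); (7,5,f); (7,6,a); (13,10,f); (13,17,a); (16,13,a); (16,15,f); (17,5,a); (17,5,f)
step 2: rule r4; match: 0->7, 1->5, 2->0, 3->1, 4->6; deleted nodes 0, 5; deleted edges (5,0,f); (5,1,a); (7,5,f); (7,6,a); (17,5,a); (17,5,f); added nodes 18; added edges (7,6,f); (7,18,a); (18,1,f); (18,6,a); result: nodes: 1:W, 6:D, 7:A, 10:D, 13:A, 15:T, 16:A, 17:A, 18:A edges: (7,6,f); (7,18,a); (13,10,f); (13,17,a); (16,13,a); (16,15,f); (18,1,f); (18,6,a)
final:
nodes: 1:W, 6:D, 7:A, 10:D, 13:A, 15:T, 16:A, 17:A, 18:A
edges: (7,6,f); (7,18,a); (13,10,f); (13,17,a); (16,13,a); (16,15,f); (18,1,f); (18,6,a)


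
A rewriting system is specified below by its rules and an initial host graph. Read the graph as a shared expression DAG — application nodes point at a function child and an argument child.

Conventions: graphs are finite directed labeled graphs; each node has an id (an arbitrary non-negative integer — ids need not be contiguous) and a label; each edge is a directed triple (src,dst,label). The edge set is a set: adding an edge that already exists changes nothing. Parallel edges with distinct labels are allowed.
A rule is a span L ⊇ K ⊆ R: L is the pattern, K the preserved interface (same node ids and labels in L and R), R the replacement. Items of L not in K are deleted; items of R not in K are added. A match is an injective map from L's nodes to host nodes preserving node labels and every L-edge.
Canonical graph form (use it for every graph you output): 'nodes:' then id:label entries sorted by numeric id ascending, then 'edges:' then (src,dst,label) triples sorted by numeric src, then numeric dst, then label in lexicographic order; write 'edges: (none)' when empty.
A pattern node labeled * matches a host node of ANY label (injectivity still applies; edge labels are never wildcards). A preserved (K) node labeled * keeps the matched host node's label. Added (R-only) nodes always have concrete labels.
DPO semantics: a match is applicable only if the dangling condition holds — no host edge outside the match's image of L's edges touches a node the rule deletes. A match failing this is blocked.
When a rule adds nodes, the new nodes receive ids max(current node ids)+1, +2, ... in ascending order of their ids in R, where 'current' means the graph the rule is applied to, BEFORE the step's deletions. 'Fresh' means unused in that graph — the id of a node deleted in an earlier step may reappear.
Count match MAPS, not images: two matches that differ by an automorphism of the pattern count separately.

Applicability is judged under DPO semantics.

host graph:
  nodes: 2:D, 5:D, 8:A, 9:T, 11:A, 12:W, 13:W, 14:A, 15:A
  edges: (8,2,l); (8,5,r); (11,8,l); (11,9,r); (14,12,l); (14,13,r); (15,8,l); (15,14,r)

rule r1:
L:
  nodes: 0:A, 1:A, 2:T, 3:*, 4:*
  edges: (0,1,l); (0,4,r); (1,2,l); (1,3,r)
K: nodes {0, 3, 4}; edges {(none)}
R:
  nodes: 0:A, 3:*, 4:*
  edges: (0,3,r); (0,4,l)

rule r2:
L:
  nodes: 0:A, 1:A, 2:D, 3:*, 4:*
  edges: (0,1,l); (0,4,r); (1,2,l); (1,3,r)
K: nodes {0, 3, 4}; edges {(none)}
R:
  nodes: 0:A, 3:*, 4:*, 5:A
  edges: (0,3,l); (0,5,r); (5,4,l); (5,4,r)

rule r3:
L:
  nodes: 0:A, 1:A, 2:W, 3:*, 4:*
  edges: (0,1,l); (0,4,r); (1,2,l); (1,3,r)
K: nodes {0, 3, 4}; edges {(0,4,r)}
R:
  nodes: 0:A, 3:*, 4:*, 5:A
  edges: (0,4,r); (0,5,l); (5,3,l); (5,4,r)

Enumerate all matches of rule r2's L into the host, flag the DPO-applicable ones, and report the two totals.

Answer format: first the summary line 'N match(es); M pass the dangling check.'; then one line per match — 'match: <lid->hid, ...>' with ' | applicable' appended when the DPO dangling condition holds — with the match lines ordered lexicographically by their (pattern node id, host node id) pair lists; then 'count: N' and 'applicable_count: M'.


2 match(es); 0 pass the dangling check.
match: 0->11, 1->8, 2->2, 3->5, 4->9
match: 0->15, 1->8, 2->2, 3->5, 4->14
count: 2
applicable_count: 0


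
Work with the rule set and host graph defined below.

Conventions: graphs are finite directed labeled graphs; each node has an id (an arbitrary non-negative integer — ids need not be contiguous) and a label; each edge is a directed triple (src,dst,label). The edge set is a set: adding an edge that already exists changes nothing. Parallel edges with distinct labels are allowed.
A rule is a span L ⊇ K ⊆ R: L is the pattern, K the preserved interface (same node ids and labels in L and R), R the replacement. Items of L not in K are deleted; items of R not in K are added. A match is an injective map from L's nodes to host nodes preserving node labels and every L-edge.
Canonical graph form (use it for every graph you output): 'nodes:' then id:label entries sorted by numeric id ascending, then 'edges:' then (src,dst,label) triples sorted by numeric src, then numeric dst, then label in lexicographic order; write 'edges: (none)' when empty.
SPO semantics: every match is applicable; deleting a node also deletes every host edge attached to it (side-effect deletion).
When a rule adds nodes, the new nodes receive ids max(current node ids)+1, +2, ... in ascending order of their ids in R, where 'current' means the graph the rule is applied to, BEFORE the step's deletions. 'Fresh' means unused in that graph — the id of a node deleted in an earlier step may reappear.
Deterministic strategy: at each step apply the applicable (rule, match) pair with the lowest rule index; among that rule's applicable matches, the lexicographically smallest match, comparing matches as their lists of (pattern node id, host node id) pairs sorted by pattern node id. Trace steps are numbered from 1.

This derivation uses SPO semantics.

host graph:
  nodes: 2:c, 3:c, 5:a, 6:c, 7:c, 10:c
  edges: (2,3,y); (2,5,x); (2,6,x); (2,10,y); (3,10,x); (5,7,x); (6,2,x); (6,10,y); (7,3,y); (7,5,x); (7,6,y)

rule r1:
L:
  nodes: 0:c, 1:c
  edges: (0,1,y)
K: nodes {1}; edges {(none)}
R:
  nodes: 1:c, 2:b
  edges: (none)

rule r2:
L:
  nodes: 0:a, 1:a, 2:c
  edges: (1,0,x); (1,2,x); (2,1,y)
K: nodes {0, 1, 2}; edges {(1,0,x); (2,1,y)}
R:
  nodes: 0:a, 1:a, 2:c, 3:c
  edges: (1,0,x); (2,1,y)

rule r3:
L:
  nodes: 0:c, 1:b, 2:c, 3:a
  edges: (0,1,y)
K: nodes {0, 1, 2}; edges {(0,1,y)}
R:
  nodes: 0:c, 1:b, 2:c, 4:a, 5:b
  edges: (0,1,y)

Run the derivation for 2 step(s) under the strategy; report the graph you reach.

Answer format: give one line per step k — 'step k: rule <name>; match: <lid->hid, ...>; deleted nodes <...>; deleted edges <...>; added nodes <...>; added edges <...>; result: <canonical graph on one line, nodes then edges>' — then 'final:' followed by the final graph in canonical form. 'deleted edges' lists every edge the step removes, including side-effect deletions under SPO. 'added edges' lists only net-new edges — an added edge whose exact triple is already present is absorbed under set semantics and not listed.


step 1: rule r1; match: 0->2, 1->3; deleted nodes 2; deleted edges (2,3,y); (2,5,x); (2,6,x); (2,10,y); (6,2,x); added nodes 11; added edges (none); result: nodes: 3:c, 5:a, 6:c, 7:c, 10:c, 11:b edges: (3,10,x); (5,7,x); (6,10,y); (7,3,y); (7,5,x); (7,6,y)
step 2: rule r1; match: 0->6, 1->10; deleted nodes 6; deleted edges (6,10,y); (7,6,y); added nodes 12; added edges (none); result: nodes: 3:c, 5:a, 7:c, 10:c, 11:b, 12:b edges: (3,10,x); (5,7,x); (7,3,y); (7,5,x)
final:
nodes: 3:c, 5:a, 7:c, 10:c, 11:b, 12:b
edges: (3,10,x); (5,7,x); (7,3,y); (7,5,x)


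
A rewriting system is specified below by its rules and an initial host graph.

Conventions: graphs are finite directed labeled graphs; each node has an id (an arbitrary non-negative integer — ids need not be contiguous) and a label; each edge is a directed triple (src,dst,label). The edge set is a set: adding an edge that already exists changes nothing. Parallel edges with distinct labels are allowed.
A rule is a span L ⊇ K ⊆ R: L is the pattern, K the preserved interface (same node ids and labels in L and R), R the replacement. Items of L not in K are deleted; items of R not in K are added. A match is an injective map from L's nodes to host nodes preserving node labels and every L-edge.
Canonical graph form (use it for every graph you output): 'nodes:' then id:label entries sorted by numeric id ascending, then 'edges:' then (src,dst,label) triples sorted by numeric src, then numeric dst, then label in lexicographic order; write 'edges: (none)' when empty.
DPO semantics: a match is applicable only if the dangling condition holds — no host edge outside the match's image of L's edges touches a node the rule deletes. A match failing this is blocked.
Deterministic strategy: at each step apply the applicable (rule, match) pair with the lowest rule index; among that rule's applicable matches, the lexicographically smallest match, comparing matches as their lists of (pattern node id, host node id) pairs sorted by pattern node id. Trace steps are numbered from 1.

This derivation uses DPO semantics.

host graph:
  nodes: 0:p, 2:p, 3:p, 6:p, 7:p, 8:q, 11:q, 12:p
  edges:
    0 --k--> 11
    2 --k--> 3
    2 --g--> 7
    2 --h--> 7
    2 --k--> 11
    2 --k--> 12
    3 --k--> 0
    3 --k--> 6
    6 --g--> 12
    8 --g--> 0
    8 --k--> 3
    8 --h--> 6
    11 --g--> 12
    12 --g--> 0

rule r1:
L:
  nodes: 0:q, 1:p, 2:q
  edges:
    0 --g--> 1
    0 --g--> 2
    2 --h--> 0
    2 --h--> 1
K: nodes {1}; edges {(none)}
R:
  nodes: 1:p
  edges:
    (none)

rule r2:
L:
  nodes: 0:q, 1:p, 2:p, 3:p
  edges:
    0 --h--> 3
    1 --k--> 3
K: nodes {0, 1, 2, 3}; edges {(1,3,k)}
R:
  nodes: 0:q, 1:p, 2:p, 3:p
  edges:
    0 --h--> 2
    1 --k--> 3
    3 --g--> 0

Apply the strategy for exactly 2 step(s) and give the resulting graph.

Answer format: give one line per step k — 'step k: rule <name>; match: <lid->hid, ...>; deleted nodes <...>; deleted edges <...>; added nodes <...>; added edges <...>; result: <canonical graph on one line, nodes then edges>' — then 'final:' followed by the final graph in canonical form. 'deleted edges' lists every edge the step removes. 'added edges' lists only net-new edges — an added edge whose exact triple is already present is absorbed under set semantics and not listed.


step 1: rule r2; match: 0->8, 1->3, 2->0, 3->6; deleted nodes (none); deleted edges (8,6,h); added nodes (none); added edges (6,8,g); (8,0,h); result: nodes: 0:p, 2:p, 3:p, 6:p, 7:p, 8:q, 11:q, 12:p edges: (0,11,k); (2,3,k); (2,7,g); (2,7,h); (2,11,k); (2,12,k); (3,0,k); (3,6,k); (6,8,g); (6,12,g); (8,0,g); (8,0,h); (8,3,k); (11,12,g); (12,0,g)
step 2: rule r2; match: 0->8, 1->3, 2->2, 3->0; deleted nodes (none); deleted edges (8,0,h); added nodes (none); added edges (0,8,g); (8,2,h); result: nodes: 0:p, 2:p, 3:p, 6:p, 7:p, 8:q, 11:q, 12:p edges: (0,8,g); (0,11,k); (2,3,k); (2,7,g); (2,7,h); (2,11,k); (2,12,k); (3,0,k); (3,6,k); (6,8,g); (6,12,g); (8,0,g); (8,2,h); (8,3,k); (11,12,g); (12,0,g)
final:
nodes: 0:p, 2:p, 3:p, 6:p, 7:p, 8:q, 11:q, 12:p
edges: (0,8,g); (0,11,k); (2,3,k); (2,7,g); (2,7,h); (2,11,k); (2,12,k); (3,0,k); (3,6,k); (6,8,g); (6,12,g); (8,0,g); (8,2,h); (8,3,k); (11,12,g); (12,0,g)


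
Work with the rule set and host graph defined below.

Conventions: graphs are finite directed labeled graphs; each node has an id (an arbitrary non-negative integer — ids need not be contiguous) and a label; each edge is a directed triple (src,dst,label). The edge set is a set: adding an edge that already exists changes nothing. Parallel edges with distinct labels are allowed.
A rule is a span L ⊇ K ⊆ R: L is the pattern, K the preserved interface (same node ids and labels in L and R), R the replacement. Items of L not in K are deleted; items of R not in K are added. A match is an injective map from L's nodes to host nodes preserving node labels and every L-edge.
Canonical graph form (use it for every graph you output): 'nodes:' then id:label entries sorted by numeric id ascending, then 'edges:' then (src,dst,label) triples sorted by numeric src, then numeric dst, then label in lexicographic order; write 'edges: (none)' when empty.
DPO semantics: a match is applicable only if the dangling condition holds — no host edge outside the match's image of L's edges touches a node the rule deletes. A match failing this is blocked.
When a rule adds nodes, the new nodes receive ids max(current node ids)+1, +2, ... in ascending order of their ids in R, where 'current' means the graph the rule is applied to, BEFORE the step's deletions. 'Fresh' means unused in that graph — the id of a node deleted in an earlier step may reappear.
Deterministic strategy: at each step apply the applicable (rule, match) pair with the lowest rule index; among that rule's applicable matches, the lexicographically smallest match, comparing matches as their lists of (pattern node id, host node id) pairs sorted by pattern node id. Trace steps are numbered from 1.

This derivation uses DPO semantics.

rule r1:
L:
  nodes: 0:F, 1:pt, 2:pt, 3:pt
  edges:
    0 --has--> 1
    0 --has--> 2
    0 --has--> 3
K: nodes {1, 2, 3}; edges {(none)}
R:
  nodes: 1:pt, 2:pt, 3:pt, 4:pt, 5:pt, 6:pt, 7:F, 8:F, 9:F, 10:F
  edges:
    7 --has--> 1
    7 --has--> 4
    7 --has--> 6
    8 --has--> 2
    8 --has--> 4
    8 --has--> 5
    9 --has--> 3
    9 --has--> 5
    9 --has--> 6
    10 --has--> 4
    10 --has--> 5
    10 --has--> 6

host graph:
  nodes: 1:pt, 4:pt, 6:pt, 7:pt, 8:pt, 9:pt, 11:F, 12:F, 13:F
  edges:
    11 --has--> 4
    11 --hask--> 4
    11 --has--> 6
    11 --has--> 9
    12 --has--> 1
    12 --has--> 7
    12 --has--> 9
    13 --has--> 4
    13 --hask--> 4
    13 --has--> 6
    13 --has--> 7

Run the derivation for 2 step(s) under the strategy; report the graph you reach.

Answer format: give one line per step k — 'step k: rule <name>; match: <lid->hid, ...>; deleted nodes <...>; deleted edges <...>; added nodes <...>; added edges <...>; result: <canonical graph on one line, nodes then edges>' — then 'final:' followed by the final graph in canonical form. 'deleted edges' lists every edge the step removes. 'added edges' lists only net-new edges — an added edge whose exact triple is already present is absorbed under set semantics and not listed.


step 1: rule r1; match: 0->12, 1->1, 2->7, 3->9; deleted nodes 12; deleted edges (12,1,has); (12,7,has); (12,9,has); added nodes 14, 15, 16, 17, 18, 19, 20; added edges (17,1,has); (17,14,has); (17,16,has); (18,7,has); (18,14,has); (18,15,has); (19,9,has); (19,15,has); (19,16,has); (20,14,has); (20,15,has); (20,16,has); result: nodes: 1:pt, 4:pt, 6:pt, 7:pt, 8:pt, 9:pt, 11:F, 13:F, 14:pt, 15:pt, 16:pt, 17:F, 18:F, 19:F, 20:F edges: (11,4,has); (11,4,hask); (11,6,has); (11,9,has); (13,4,has); (13,4,hask); (13,6,has); (13,7,has); (17,1,has); (17,14,has); (17,16,has); (18,7,has); (18,14,has); (18,15,has); (19,9,has); (19,15,has); (19,16,has); (20,14,has); (20,15,has); (20,16,has)
step 2: rule r1; match: 0->17, 1->1, 2->14, 3->16; deleted nodes 17; deleted edges (17,1,has); (17,14,has); (17,16,has); added nodes 21, 22, 23, 24, 25, 26, 27; added edges (24,1,has); (24,21,has); (24,23,has); (25,14,has); (25,21,has); (25,22,has); (26,16,has); (26,22,has); (26,23,has); (27,21,has); (27,22,has); (27,23,has); result: nodes: 1:pt, 4:pt, 6:pt, 7:pt, 8:pt, 9:pt, 11:F, 13:F, 14:pt, 15:pt, 16:pt, 18:F, 19:F, 20:F, 21:pt, 22:pt, 23:pt, 24:F, 25:F, 26:F, 27:F edges: (11,4,has); (11,4,hask); (11,6,has); (11,9,has); (13,4,has); (13,4,hask); (13,6,has); (13,7,has); (18,7,has); (18,14,has); (18,15,has); (19,9,has); (19,15,has); (19,16,has); (20,14,has); (20,15,has); (20,16,has); (24,1,has); (24,21,has); (24,23,has); (25,14,has); (25,21,has); (25,22,has); (26,16,has); (26,22,has); (26,23,has); (27,21,has); (27,22,has); (27,23,has)
final:
nodes: 1:pt, 4:pt, 6:pt, 7:pt, 8:pt, 9:pt, 11:F, 13:F, 14:pt, 15:pt, 16:pt, 18:F, 19:F, 20:F, 21:pt, 22:pt, 23:pt, 24:F, 25:F, 26:F, 27:F
edges: (11,4,has); (11,4,hask); (11,6,has); (11,9,has); (13,4,has); (13,4,hask); (13,6,has); (13,7,has); (18,7,has); (18,14,has); (18,15,has); (19,9,has); (19,15,has); (19,16,has); (20,14,has); (20,15,has); (20,16,has); (24,1,has); (24,21,has); (24,23,has); (25,14,has); (25,21,has); (25,22,has); (26,16,has); (26,22,has); (26,23,has); (27,21,has); (27,22,has); (27,23,has)


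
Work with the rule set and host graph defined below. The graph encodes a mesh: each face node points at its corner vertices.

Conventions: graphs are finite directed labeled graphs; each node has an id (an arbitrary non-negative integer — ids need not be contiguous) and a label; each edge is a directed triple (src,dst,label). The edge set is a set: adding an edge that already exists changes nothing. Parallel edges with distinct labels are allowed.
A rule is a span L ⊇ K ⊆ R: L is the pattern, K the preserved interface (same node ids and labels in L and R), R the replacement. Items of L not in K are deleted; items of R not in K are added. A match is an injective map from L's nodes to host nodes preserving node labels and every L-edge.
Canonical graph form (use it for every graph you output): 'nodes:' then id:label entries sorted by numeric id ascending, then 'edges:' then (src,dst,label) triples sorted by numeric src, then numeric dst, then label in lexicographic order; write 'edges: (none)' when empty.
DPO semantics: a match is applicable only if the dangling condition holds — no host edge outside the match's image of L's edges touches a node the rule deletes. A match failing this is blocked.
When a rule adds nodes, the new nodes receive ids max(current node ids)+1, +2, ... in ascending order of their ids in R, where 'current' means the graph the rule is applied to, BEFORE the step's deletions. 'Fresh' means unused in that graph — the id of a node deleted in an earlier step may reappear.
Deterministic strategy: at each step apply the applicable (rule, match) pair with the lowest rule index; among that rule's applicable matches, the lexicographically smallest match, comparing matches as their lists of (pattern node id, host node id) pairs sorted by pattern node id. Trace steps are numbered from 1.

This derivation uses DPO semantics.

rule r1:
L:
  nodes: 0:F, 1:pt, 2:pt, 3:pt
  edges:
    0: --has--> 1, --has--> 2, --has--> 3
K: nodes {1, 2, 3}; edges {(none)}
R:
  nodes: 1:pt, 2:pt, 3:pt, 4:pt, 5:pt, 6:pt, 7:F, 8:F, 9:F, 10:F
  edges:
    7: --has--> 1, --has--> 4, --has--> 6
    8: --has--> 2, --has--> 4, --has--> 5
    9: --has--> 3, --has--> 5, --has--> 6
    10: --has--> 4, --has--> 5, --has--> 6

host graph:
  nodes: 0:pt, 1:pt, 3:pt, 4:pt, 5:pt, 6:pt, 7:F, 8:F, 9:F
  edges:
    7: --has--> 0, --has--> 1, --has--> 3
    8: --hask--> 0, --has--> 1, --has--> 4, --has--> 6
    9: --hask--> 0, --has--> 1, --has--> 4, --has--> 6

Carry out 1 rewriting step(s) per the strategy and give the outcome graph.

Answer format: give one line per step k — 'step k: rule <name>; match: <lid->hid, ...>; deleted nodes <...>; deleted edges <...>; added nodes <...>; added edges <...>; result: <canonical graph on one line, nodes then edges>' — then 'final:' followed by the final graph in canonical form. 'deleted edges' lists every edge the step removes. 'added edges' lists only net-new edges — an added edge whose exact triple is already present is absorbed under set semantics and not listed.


step 1: rule r1; match: 0->7, 1->0, 2->1, 3->3; deleted nodes 7; deleted edges (7,0,has); (7,1,has); (7,3,has); added nodes 10, 11, 12, 13, 14, 15, 16; added edges (13,0,has); (13,10,has); (13,12,has); (14,1,has); (14,10,has); (14,11,has); (15,3,has); (15,11,has); (15,12,has); (16,10,has); (16,11,has); (16,12,has); result: nodes: 0:pt, 1:pt, 3:pt, 4:pt, 5:pt, 6:pt, 8:F, 9:F, 10:pt, 11:pt, 12:pt, 13:F, 14:F, 15:F, 16:F edges: (8,0,hask); (8,1,has); (8,4,has); (8,6,has); (9,0,hask); (9,1,has); (9,4,has); (9,6,has); (13,0,has); (13,10,has); (13,12,has); (14,1,has); (14,10,has); (14,11,has); (15,3,has); (15,11,has); (15,12,has); (16,10,has); (16,11,has); (16,12,has)
final:
nodes: 0:pt, 1:pt, 3:pt, 4:pt, 5:pt, 6:pt, 8:F, 9:F, 10:pt, 11:pt, 12:pt, 13:F, 14:F, 15:F, 16:F
edges: (8,0,hask); (8,1,has); (8,4,has); (8,6,has); (9,0,hask); (9,1,has); (9,4,has); (9,6,has); (13,0,has); (13,10,has); (13,12,has); (14,1,has); (14,10,has); (14,11,has); (15,3,has); (15,11,has); (15,12,has); (16,10,has); (16,11,has); (16,12,has)
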